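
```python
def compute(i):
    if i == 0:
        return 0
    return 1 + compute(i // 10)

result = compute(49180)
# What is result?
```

Count of digits of 49180: 5

Answer: 5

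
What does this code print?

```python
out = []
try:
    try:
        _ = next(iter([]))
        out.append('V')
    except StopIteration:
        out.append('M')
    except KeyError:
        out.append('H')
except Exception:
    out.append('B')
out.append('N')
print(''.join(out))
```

Execution trace: 'M' (inner except StopIteration) → 'N' (after the try/except). Output: MN

Answer: MN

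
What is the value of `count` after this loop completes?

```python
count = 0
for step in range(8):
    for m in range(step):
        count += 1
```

Triangle number: 0+1+2+...+7
`count` takes the values: 0 → 1 → 2 → 3 → 4 → 5 → 6 → 7 → 8 → 9 → 10 → 11 → 12 → 13 → 14 → 15 → 16 → 17 → 18 → 19 → 20 → 21 → 22 → 23 → 24 → 25 → 26 → 27 → 28

Answer: 28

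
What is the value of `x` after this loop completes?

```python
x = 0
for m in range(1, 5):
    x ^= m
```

XOR of 1 to 4
`x` takes the values: 0 → 1 → 3 → 0 → 4

Answer: 4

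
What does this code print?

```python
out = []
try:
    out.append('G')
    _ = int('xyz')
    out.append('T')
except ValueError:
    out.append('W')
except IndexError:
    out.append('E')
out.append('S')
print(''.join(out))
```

Execution trace: 'G' (try body) → 'W' (except ValueError) → 'S' (after the try/except). Output: GWS

Answer: GWS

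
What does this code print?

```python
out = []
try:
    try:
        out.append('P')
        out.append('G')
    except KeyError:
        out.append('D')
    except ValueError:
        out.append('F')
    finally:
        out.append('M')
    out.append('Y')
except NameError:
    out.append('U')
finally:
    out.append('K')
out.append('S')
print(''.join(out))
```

Execution trace: 'P' (inner try body) → 'G' (inner try body, no exception) → 'M' (inner finally) → 'Y' (try body, no exception) → 'K' (finally) → 'S' (after the try/except). Output: PGMYKS

Answer: PGMYKS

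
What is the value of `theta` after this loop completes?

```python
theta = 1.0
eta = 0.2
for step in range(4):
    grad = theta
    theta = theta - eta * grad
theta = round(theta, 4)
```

Gradient descent: w = 1.0 * (1 - 0.2)^4
`theta` takes the values: 1.0 → 0.8 → 0.64 → 0.512 → 0.4096

Answer: 0.4096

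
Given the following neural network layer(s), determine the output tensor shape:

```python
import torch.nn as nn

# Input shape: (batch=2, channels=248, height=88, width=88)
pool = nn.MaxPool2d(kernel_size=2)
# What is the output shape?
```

Input: (2, 248, 88, 88) -> Output: (2, 248, 44, 44)

Answer: (2, 248, 44, 44)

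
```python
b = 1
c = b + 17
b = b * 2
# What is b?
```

Trace:
`b = 1` → b = 1
`c = b + 17` → c = 18
`b = b * 2` → b = 2
So b = 2

Answer: 2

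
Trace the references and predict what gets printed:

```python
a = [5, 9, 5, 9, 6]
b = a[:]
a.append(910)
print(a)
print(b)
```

Key concept: slice [:] creates copy.
Step by step:
`a = [5, 9, 5, 9, 6]` → a = [5, 9, 5, 9, 6]
`b = a[:]` → b = [5, 9, 5, 9, 6]
`a.append(910)` → a = [5, 9, 5, 9, 6, 910]
`print(a)` → prints [5, 9, 5, 9, 6, 910]
`print(b)` → prints [5, 9, 5, 9, 6]

Answer:
[5, 9, 5, 9, 6, 910]
[5, 9, 5, 9, 6]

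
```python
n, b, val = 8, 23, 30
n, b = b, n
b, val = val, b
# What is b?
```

Trace:
`n, b, val = 8, 23, 30` → n = 8; b = 23; val = 30
`n, b = b, n` → n = 23; b = 8
`b, val = val, b` → b = 30; val = 8
So b = 30

Answer: 30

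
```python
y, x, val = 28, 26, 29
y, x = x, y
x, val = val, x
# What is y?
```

Trace:
`y, x, val = 28, 26, 29` → y = 28; x = 26; val = 29
`y, x = x, y` → y = 26; x = 28
`x, val = val, x` → x = 29; val = 28
So y = 26

Answer: 26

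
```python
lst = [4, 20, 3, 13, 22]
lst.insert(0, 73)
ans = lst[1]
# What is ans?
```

Trace:
`lst = [4, 20, 3, 13, 22]` → lst = [4, 20, 3, 13, 22]
`lst.insert(0, 73)` → lst = [73, 4, 20, 3, 13, 22]
`ans = lst[1]` → ans = 4
So ans = 4

Answer: 4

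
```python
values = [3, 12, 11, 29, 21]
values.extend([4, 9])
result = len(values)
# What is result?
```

Trace:
`values = [3, 12, 11, 29, 21]` → values = [3, 12, 11, 29, 21]
`values.extend([4, 9])` → values = [3, 12, 11, 29, 21, 4, 9]
`result = len(values)` → result = 7
So result = 7

Answer: 7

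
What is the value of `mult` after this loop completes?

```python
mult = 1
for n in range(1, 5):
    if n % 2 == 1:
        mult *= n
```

Product of odd numbers 1 to 4
`mult` takes the values: 1 → 3

Answer: 3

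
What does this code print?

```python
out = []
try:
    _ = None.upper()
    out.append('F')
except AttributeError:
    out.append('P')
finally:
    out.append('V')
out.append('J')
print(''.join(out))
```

Execution trace: 'P' (except AttributeError) → 'V' (finally) → 'J' (after the try/except). Output: PVJ

Answer: PVJ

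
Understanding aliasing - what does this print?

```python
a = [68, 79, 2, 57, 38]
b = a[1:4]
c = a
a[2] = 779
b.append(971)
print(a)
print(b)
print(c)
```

Key concept: slice vs alias.
Step by step:
`a = [68, 79, 2, 57, 38]` → a = [68, 79, 2, 57, 38]
`b = a[1:4]` → b = [79, 2, 57]
`c = a` → c = [68, 79, 2, 57, 38] (same object as a)
`a[2] = 779` → a = [68, 79, 779, 57, 38] (same object as c); c = [68, 79, 779, 57, 38] (same object as a)
`b.append(971)` → b = [79, 2, 57, 971]
`print(a)` → prints [68, 79, 779, 57, 38]
`print(b)` → prints [79, 2, 57, 971]
`print(c)` → prints [68, 79, 779, 57, 38]

Answer:
[68, 79, 779, 57, 38]
[79, 2, 57, 971]
[68, 79, 779, 57, 38]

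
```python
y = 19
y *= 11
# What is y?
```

Trace:
`y = 19` → y = 19
`y *= 11` → y = 209
So y = 209

Answer: 209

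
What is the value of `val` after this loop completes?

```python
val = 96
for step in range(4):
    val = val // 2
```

Halve 4 times: 96 // 2^4 = 6
`val` takes the values: 96 → 48 → 24 → 12 → 6

Answer: 6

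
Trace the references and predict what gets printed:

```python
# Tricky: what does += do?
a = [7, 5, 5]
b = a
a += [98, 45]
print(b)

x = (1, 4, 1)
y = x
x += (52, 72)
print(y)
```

Key concept: += behavior differs for mutable vs immutable.
Step by step:
`a = [7, 5, 5]` → a = [7, 5, 5]
`b = a` → b = [7, 5, 5] (same object as a)
`a += [98, 45]` → a = [7, 5, 5, 98, 45] (same object as b); b = [7, 5, 5, 98, 45] (same object as a)
`print(b)` → prints [7, 5, 5, 98, 45]
`x = (1, 4, 1)` → x = (1, 4, 1)
`y = x` → y = (1, 4, 1)
`x += (52, 72)` → x = (1, 4, 1, 52, 72)
`print(y)` → prints (1, 4, 1)

Answer:
[7, 5, 5, 98, 45]
(1, 4, 1)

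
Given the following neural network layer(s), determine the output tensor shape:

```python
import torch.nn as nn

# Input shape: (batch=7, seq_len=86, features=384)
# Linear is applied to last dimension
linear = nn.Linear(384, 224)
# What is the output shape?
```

Input: (7, 86, 384) -> Output: (7, 86, 224)

Answer: (7, 86, 224)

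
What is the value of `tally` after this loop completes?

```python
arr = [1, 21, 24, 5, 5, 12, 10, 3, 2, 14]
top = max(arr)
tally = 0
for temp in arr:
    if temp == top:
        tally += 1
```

Count of max value 24 in [1, 21, 24, 5, 5, 12, 10, 3, 2, 14]
`tally` takes the values: 0 → 1

Answer: 1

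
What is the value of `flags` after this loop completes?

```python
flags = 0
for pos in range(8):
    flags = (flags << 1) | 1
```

Build 8 consecutive 1-bits: 0b11111111
`flags` takes the values: 0 → 1 → 3 → 7 → 15 → 31 → 63 → 127 → 255

Answer: 255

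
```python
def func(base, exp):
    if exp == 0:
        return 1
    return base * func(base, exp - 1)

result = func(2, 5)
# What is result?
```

func(2, 5) = 2 * 2 * 2 * 2 * 2 = 32

Answer: 32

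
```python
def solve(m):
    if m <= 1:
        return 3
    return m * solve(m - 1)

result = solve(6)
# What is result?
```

solve(6) = 6 * 5 * 4 * 3 * 2 * 3 = 2160

Answer: 2160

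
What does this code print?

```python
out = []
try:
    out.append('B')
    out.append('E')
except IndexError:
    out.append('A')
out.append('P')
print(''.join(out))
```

Execution trace: 'B' (try body) → 'E' (try body, no exception) → 'P' (after the try/except). Output: BEP

Answer: BEP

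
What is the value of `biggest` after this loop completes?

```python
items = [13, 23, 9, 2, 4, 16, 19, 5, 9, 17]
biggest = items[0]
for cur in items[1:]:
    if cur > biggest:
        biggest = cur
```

Maximum of [13, 23, 9, 2, 4, 16, 19, 5, 9, 17]
`biggest` takes the values: 13 → 23

Answer: 23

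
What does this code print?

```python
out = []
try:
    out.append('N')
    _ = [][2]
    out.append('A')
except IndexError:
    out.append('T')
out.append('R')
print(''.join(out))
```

Execution trace: 'N' (try body) → 'T' (except IndexError) → 'R' (after the try/except). Output: NTR

Answer: NTR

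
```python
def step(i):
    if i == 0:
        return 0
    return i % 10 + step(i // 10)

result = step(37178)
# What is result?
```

Sum of digits of 37178: 8 + 7 + 1 + 7 + 3 = 26

Answer: 26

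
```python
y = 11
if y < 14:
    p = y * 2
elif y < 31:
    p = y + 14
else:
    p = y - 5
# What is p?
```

Trace:
`y = 11` → y = 11
`if y < 14: ...` → y < 14 is True → p = 22
So p = 22

Answer: 22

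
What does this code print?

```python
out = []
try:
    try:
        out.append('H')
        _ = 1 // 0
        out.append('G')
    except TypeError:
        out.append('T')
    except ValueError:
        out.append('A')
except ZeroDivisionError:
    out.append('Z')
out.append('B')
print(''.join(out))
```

Execution trace: 'H' (try body) → 'Z' (outer except ZeroDivisionError) → 'B' (after the try/except). Output: HZB

Answer: HZB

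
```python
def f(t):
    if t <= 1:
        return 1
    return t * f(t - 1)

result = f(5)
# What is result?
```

f(5) = 5 * 4 * 3 * 2 * 1 = 120

Answer: 120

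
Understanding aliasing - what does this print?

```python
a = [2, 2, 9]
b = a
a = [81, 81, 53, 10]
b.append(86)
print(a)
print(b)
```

Key concept: rebinding vs mutation: a is rebound to a new list, b still points at the original.
Step by step:
`a = [2, 2, 9]` → a = [2, 2, 9]
`b = a` → b = [2, 2, 9] (same object as a)
`a = [81, 81, 53, 10]` → a = [81, 81, 53, 10]
`b.append(86)` → b = [2, 2, 9, 86]
`print(a)` → prints [81, 81, 53, 10]
`print(b)` → prints [2, 2, 9, 86]

Answer:
[81, 81, 53, 10]
[2, 2, 9, 86]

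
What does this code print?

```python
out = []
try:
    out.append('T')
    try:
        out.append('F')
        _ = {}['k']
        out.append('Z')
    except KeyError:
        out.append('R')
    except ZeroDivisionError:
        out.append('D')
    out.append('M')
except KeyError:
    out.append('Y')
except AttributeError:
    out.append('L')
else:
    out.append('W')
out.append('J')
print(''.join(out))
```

Execution trace: 'T' (try body) → 'F' (inner try body) → 'R' (inner except KeyError) → 'M' (try body, no exception) → 'W' (else) → 'J' (after the try/except). Output: TFRMWJ

Answer: TFRMWJ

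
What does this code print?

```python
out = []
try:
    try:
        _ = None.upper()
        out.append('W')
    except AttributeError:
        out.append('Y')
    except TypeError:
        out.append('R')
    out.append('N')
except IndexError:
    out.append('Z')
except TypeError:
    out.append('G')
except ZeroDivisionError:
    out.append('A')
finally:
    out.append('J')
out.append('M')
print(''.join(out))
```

Execution trace: 'Y' (inner except AttributeError) → 'N' (try body, no exception) → 'J' (finally) → 'M' (after the try/except). Output: YNJM

Answer: YNJM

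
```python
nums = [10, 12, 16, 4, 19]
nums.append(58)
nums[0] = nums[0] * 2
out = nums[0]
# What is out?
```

Trace:
`nums = [10, 12, 16, 4, 19]` → nums = [10, 12, 16, 4, 19]
`nums.append(58)` → nums = [10, 12, 16, 4, 19, 58]
`nums[0] = nums[0] * 2` → nums = [20, 12, 16, 4, 19, 58]
`out = nums[0]` → out = 20
So out = 20

Answer: 20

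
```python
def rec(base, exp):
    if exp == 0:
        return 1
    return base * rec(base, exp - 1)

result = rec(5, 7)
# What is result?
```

rec(5, 7) = 5 * 5 * 5 * 5 * 5 * 5 * 5 = 78125

Answer: 78125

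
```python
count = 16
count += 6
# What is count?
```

Trace:
`count = 16` → count = 16
`count += 6` → count = 22
So count = 22

Answer: 22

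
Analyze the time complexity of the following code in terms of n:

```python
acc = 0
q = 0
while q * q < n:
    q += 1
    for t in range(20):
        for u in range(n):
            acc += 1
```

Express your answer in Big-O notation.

Each loop level contributes: √n × 1 × n. Multiplying the contributions gives O(n√n).

Answer: O(n√n)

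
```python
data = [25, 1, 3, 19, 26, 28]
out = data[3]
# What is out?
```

Trace:
`data = [25, 1, 3, 19, 26, 28]` → data = [25, 1, 3, 19, 26, 28]
`out = data[3]` → out = 19
So out = 19

Answer: 19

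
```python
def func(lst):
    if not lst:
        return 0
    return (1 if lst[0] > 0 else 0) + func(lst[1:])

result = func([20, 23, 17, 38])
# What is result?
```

Count of positive elements in [20, 23, 17, 38] = 4

Answer: 4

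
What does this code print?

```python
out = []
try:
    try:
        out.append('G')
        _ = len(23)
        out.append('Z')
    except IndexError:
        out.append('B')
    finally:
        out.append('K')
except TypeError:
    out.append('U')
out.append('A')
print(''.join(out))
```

Execution trace: 'G' (try body) → 'K' (finally) → 'U' (outer except TypeError) → 'A' (after the try/except). Output: GKUA

Answer: GKUA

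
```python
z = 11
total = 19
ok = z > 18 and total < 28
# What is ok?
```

Trace:
`z = 11` → z = 11
`total = 19` → total = 19
`ok = z > 18 and total < 28` → ok = False
So ok = False

Answer: False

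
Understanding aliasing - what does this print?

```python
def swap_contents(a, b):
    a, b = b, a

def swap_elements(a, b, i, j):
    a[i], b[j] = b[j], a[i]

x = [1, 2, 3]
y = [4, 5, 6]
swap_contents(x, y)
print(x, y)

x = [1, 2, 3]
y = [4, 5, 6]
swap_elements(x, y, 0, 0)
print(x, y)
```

Key concept: parameter rebinding vs mutation.
Step by step:
`x = [1, 2, 3]` → x = [1, 2, 3]
`y = [4, 5, 6]` → y = [4, 5, 6]
`swap_contents(x, y)` → no visible change to tracked variables
`print(x, y)` → prints [1, 2, 3] [4, 5, 6]
`x = [1, 2, 3]` → x = [1, 2, 3]
`y = [4, 5, 6]` → y = [4, 5, 6]
`swap_elements(x, y, 0, 0)` → x = [4, 2, 3]; y = [1, 5, 6]
`print(x, y)` → prints [4, 2, 3] [1, 5, 6]

Answer:
[1, 2, 3] [4, 5, 6]
[4, 2, 3] [1, 5, 6]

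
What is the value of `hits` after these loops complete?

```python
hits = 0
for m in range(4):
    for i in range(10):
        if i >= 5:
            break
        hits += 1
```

Inner breaks at 5, outer runs 4 times
`hits` takes the values: 0 → 1 → 2 → 3 → 4 → 5 → 6 → 7 → 8 → 9 → 10 → 11 → 12 → 13 → 14 → 15 → 16 → 17 → 18 → 19 → 20

Answer: 20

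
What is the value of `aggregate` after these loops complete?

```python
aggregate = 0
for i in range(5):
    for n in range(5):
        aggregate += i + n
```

Sum of all i+n for i,n in 5x5
`aggregate` takes the values: 0 → 1 → 3 → 6 → 10 → 11 → 13 → 16 → 20 → 25 → 27 → 30 → 34 → 39 → 45 → 48 → 52 → 57 → 63 → 70 → 74 → 79 → 85 → 92 → 100

Answer: 100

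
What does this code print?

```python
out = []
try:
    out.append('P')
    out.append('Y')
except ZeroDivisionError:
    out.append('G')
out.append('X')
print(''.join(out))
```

Execution trace: 'P' (try body) → 'Y' (try body, no exception) → 'X' (after the try/except). Output: PYX

Answer: PYX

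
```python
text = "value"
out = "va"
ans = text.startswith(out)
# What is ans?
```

Trace:
`text = "value"` → text = 'value'
`out = "va"` → out = 'va'
`ans = text.startswith(out)` → ans = True
So ans = True

Answer: True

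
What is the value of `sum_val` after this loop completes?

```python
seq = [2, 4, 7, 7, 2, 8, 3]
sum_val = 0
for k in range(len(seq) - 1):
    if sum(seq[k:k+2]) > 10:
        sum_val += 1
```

Count windows with sum > 10
`sum_val` takes the values: 0 → 1 → 2 → 3

Answer: 3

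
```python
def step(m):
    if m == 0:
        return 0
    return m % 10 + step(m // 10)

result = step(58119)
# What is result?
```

Sum of digits of 58119: 9 + 1 + 1 + 8 + 5 = 24

Answer: 24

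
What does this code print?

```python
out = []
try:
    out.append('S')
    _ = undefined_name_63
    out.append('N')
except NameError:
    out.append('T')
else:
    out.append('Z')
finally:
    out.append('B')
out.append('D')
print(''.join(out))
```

Execution trace: 'S' (try body) → 'T' (except NameError) → 'B' (finally) → 'D' (after the try/except). Output: STBD

Answer: STBD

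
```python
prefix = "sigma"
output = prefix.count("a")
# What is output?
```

Trace:
`prefix = "sigma"` → prefix = 'sigma'
`output = prefix.count("a")` → output = 1
So output = 1

Answer: 1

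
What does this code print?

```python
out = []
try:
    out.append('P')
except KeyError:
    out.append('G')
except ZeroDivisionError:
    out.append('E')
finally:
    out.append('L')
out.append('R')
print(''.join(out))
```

Execution trace: 'P' (try body, no exception) → 'L' (finally) → 'R' (after the try/except). Output: PLR

Answer: PLR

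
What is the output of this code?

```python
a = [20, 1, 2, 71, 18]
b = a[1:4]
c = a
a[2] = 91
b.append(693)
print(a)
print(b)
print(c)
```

Key concept: slice vs alias.
Step by step:
`a = [20, 1, 2, 71, 18]` → a = [20, 1, 2, 71, 18]
`b = a[1:4]` → b = [1, 2, 71]
`c = a` → c = [20, 1, 2, 71, 18] (same object as a)
`a[2] = 91` → a = [20, 1, 91, 71, 18] (same object as c); c = [20, 1, 91, 71, 18] (same object as a)
`b.append(693)` → b = [1, 2, 71, 693]
`print(a)` → prints [20, 1, 91, 71, 18]
`print(b)` → prints [1, 2, 71, 693]
`print(c)` → prints [20, 1, 91, 71, 18]

Answer:
[20, 1, 91, 71, 18]
[1, 2, 71, 693]
[20, 1, 91, 71, 18]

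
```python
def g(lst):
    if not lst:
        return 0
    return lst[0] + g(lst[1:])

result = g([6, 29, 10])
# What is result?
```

6 + 29 + 10 + 0 = 45

Answer: 45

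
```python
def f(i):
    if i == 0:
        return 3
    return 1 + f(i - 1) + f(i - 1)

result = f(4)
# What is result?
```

f(i) = 1 + 2·f(i-1), f(0)=3. Closed form: (3+1)·2^4 - 1 = 63.

Answer: 63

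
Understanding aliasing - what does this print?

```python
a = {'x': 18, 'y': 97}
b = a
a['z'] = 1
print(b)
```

Key concept: dict aliasing.
Step by step:
`a = {'x': 18, 'y': 97}` → a = {'x': 18, 'y': 97}
`b = a` → b = {'x': 18, 'y': 97} (same object as a)
`a['z'] = 1` → a = {'x': 18, 'y': 97, 'z': 1} (same object as b); b = {'x': 18, 'y': 97, 'z': 1} (same object as a)
`print(b)` → prints {'x': 18, 'y': 97, 'z': 1}

Answer: {'x': 18, 'y': 97, 'z': 1}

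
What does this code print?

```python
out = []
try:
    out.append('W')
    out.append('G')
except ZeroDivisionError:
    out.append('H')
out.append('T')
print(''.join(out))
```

Execution trace: 'W' (try body) → 'G' (try body, no exception) → 'T' (after the try/except). Output: WGT

Answer: WGT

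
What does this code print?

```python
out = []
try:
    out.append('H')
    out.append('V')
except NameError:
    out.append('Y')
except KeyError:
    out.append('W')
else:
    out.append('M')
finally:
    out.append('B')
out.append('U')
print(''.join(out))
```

Execution trace: 'H' (try body) → 'V' (try body, no exception) → 'M' (else) → 'B' (finally) → 'U' (after the try/except). Output: HVMBU

Answer: HVMBU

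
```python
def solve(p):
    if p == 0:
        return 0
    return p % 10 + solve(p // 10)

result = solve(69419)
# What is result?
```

Sum of digits of 69419: 9 + 1 + 4 + 9 + 6 = 29

Answer: 29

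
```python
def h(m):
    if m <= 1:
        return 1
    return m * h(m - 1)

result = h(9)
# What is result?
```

h(9) = 9 * 8 * 7 * 6 * 5 * 4 * 3 * 2 * 1 = 362880

Answer: 362880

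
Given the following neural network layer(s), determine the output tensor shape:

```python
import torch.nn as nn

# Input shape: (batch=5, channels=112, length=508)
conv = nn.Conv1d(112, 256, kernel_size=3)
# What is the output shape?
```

Input: (5, 112, 508) -> Output: (5, 256, 506)

Answer: (5, 256, 506)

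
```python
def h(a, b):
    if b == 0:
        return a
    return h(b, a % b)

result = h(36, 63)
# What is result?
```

h(36, 63) -> h(63, 36) -> h(36, 27) -> h(27, 9) -> h(9, 0) -> 9

Answer: 9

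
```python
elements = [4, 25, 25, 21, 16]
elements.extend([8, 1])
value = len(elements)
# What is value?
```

Trace:
`elements = [4, 25, 25, 21, 16]` → elements = [4, 25, 25, 21, 16]
`elements.extend([8, 1])` → elements = [4, 25, 25, 21, 16, 8, 1]
`value = len(elements)` → value = 7
So value = 7

Answer: 7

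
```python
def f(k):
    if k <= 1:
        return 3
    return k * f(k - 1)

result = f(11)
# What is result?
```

f(11) = 11 * 10 * 9 * 8 * 7 * 6 * 5 * 4 * 3 * 2 * 3 = 119750400

Answer: 119750400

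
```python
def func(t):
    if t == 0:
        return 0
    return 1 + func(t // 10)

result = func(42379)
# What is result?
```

Count of digits of 42379: 5

Answer: 5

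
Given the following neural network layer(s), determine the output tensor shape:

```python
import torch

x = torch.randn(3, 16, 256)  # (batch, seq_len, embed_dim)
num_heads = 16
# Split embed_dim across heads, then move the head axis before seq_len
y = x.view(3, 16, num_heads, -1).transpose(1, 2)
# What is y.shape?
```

Input: (3, 16, 256) -> head_dim = 256 // 16 = 16; after view: (3, 16, 16, 16) -> after transpose(1, 2): (3, 16, 16, 16) -> Output: (3, 16, 16, 16)

Answer: (3, 16, 16, 16)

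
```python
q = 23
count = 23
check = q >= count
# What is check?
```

Trace:
`q = 23` → q = 23
`count = 23` → count = 23
`check = q >= count` → check = True
So check = True

Answer: True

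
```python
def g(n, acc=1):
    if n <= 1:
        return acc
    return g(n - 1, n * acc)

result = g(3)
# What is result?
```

Accumulator trace (n, acc): (3, 1) -> (2, 3) -> (1, 6) -> return 6

Answer: 6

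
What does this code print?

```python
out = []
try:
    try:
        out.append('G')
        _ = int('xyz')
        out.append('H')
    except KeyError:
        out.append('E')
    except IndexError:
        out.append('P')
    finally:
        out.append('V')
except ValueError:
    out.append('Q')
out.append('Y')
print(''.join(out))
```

Execution trace: 'G' (inner try body) → 'V' (inner finally) → 'Q' (outer except ValueError) → 'Y' (after the try/except). Output: GVQY

Answer: GVQY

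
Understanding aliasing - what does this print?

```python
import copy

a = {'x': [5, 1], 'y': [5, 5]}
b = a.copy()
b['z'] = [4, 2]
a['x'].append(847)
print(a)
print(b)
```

Key concept: shallow copy of dict with mutable values.
Step by step:
`a = {'x': [5, 1], 'y': [5, 5]}` → a = {'x': [5, 1], 'y': [5, 5]}
`b = a.copy()` → b = {'x': [5, 1], 'y': [5, 5]}
`b['z'] = [4, 2]` → b = {'x': [5, 1], 'y': [5, 5], 'z': [4, 2]}
`a['x'].append(847)` → a = {'x': [5, 1, 847], 'y': [5, 5]}; b = {'x': [5, 1, 847], 'y': [5, 5], 'z': [4, 2]}
`print(a)` → prints {'x': [5, 1, 847], 'y': [5, 5]}
`print(b)` → prints {'x': [5, 1, 847], 'y': [5, 5], 'z': [4, 2]}

Answer:
{'x': [5, 1, 847], 'y': [5, 5]}
{'x': [5, 1, 847], 'y': [5, 5], 'z': [4, 2]}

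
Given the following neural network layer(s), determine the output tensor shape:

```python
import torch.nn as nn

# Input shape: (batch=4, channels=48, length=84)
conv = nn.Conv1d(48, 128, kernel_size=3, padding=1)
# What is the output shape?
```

Input: (4, 48, 84) -> Output: (4, 128, 84)

Answer: (4, 128, 84)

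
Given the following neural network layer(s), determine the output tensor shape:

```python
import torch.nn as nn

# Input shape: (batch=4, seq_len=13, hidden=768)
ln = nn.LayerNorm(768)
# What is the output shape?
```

Input: (4, 13, 768) -> Output: (4, 13, 768)

Answer: (4, 13, 768)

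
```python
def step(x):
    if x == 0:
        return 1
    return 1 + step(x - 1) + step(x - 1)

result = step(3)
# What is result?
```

step(x) = 1 + 2·step(x-1), step(0)=1. Closed form: (1+1)·2^3 - 1 = 15.

Answer: 15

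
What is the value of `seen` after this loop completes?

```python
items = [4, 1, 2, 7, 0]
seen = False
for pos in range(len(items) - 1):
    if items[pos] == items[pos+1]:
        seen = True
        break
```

Check consecutive duplicates in [4, 1, 2, 7, 0]
`seen` takes the values: False

Answer: False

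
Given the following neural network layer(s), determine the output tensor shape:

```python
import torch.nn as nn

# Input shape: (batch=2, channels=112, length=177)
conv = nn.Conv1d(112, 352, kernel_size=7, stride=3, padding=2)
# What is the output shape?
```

Input: (2, 112, 177) -> Output: (2, 352, 59)

Answer: (2, 352, 59)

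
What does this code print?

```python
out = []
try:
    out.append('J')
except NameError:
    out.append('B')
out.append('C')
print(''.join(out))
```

Execution trace: 'J' (try body, no exception) → 'C' (after the try/except). Output: JC

Answer: JC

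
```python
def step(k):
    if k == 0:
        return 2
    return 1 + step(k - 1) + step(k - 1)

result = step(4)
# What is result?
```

step(k) = 1 + 2·step(k-1), step(0)=2. Closed form: (2+1)·2^4 - 1 = 47.

Answer: 47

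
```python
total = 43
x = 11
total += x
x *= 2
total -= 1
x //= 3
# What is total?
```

Trace:
`total = 43` → total = 43
`x = 11` → x = 11
`total += x` → total = 54
`x *= 2` → x = 22
`total -= 1` → total = 53
`x //= 3` → x = 7
So total = 53

Answer: 53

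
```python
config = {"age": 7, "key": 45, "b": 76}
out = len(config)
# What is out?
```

Trace:
`config = {"age": 7, "key": 45, "b": 76}` → config = {'age': 7, 'key': 45, 'b': 76}
`out = len(config)` → out = 3
So out = 3

Answer: 3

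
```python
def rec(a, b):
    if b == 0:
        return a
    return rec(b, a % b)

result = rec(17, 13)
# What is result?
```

rec(17, 13) -> rec(13, 4) -> rec(4, 1) -> rec(1, 0) -> 1

Answer: 1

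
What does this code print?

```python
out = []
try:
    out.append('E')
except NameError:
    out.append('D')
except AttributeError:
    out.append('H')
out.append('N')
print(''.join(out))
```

Execution trace: 'E' (try body, no exception) → 'N' (after the try/except). Output: EN

Answer: EN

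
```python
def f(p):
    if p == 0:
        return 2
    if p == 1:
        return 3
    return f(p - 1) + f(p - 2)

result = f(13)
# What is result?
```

Build up from base cases: f(0)=2, f(1)=3, f(2)=5, f(3)=8, f(4)=13, f(5)=21, f(6)=34, ..., f(13)=987

Answer: 987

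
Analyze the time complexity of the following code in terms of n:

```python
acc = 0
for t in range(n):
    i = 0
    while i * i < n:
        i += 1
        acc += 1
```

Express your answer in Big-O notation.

Each loop level contributes: n × √n. Multiplying the contributions gives O(n√n).

Answer: O(n√n)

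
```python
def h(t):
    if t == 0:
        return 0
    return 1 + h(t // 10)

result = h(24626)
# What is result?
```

Count of digits of 24626: 5

Answer: 5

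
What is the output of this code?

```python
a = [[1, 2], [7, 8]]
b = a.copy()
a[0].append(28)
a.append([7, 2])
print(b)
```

Key concept: shallow copy with nested lists.
Step by step:
`a = [[1, 2], [7, 8]]` → a = [[1, 2], [7, 8]]
`b = a.copy()` → b = [[1, 2], [7, 8]]
`a[0].append(28)` → a = [[1, 2, 28], [7, 8]]; b = [[1, 2, 28], [7, 8]]
`a.append([7, 2])` → a = [[1, 2, 28], [7, 8], [7, 2]]
`print(b)` → prints [[1, 2, 28], [7, 8]]

Answer: [[1, 2, 28], [7, 8]]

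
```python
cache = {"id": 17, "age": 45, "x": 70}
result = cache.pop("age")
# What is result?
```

Trace:
`cache = {"id": 17, "age": 45, "x": 70}` → cache = {'id': 17, 'age': 45, 'x': 70}
`result = cache.pop("age")` → cache = {'id': 17, 'x': 70}; result = 45
So result = 45

Answer: 45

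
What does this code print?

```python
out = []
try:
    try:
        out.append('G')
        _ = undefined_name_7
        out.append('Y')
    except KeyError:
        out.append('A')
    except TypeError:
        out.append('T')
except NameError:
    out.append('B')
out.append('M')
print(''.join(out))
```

Execution trace: 'G' (try body) → 'B' (outer except NameError) → 'M' (after the try/except). Output: GBM

Answer: GBM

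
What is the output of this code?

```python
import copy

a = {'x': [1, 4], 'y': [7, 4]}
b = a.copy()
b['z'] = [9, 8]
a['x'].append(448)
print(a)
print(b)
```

Key concept: shallow copy of dict with mutable values.
Step by step:
`a = {'x': [1, 4], 'y': [7, 4]}` → a = {'x': [1, 4], 'y': [7, 4]}
`b = a.copy()` → b = {'x': [1, 4], 'y': [7, 4]}
`b['z'] = [9, 8]` → b = {'x': [1, 4], 'y': [7, 4], 'z': [9, 8]}
`a['x'].append(448)` → a = {'x': [1, 4, 448], 'y': [7, 4]}; b = {'x': [1, 4, 448], 'y': [7, 4], 'z': [9, 8]}
`print(a)` → prints {'x': [1, 4, 448], 'y': [7, 4]}
`print(b)` → prints {'x': [1, 4, 448], 'y': [7, 4], 'z': [9, 8]}

Answer:
{'x': [1, 4, 448], 'y': [7, 4]}
{'x': [1, 4, 448], 'y': [7, 4], 'z': [9, 8]}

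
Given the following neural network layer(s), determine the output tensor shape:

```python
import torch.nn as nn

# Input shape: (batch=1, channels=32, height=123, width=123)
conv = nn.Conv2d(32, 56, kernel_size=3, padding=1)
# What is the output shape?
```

Input: (1, 32, 123, 123) -> Output: (1, 56, 123, 123)

Answer: (1, 56, 123, 123)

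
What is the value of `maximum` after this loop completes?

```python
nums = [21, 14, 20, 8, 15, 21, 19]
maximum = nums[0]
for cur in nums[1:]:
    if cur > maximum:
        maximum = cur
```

Maximum of [21, 14, 20, 8, 15, 21, 19]
`maximum` takes the values: 21

Answer: 21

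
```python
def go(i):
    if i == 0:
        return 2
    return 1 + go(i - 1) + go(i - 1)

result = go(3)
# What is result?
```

go(i) = 1 + 2·go(i-1), go(0)=2. Closed form: (2+1)·2^3 - 1 = 23.

Answer: 23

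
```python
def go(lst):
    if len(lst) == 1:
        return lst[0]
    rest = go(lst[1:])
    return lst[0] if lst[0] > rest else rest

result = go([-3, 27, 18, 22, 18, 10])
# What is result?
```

Recursive max over [-3, 27, 18, 22, 18, 10] = 27

Answer: 27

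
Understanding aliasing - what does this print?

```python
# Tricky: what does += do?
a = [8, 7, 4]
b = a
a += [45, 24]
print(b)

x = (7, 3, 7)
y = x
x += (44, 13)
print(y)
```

Key concept: += behavior differs for mutable vs immutable.
Step by step:
`a = [8, 7, 4]` → a = [8, 7, 4]
`b = a` → b = [8, 7, 4] (same object as a)
`a += [45, 24]` → a = [8, 7, 4, 45, 24] (same object as b); b = [8, 7, 4, 45, 24] (same object as a)
`print(b)` → prints [8, 7, 4, 45, 24]
`x = (7, 3, 7)` → x = (7, 3, 7)
`y = x` → y = (7, 3, 7)
`x += (44, 13)` → x = (7, 3, 7, 44, 13)
`print(y)` → prints (7, 3, 7)

Answer:
[8, 7, 4, 45, 24]
(7, 3, 7)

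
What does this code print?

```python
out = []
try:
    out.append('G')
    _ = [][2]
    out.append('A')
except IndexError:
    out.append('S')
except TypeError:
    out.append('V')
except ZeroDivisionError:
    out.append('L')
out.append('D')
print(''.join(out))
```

Execution trace: 'G' (try body) → 'S' (except IndexError) → 'D' (after the try/except). Output: GSD

Answer: GSD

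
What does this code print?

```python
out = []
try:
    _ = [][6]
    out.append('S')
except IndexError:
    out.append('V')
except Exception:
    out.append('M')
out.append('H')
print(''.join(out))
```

Execution trace: 'V' (except IndexError) → 'H' (after the try/except). Output: VH

Answer: VH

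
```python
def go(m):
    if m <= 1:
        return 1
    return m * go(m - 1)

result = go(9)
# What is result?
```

go(9) = 9 * 8 * 7 * 6 * 5 * 4 * 3 * 2 * 1 = 362880

Answer: 362880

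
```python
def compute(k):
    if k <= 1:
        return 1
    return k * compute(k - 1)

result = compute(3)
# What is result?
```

compute(3) = 3 * 2 * 1 = 6

Answer: 6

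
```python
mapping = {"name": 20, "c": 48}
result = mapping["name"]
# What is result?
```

Trace:
`mapping = {"name": 20, "c": 48}` → mapping = {'name': 20, 'c': 48}
`result = mapping["name"]` → result = 20
So result = 20

Answer: 20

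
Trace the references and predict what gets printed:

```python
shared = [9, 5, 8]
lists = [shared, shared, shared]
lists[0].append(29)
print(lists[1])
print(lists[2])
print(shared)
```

Key concept: list of same reference.
Step by step:
`shared = [9, 5, 8]` → shared = [9, 5, 8]
`lists = [shared, shared, shared]` → lists = [[9, 5, 8], [9, 5, 8], [9, 5, 8]]
`lists[0].append(29)` → shared = [9, 5, 8, 29]; lists = [[9, 5, 8, 29], [9, 5, 8, 29], [9, 5, 8, 29]]
`print(lists[1])` → prints [9, 5, 8, 29]
`print(lists[2])` → prints [9, 5, 8, 29]
`print(shared)` → prints [9, 5, 8, 29]

Answer:
[9, 5, 8, 29]
[9, 5, 8, 29]
[9, 5, 8, 29]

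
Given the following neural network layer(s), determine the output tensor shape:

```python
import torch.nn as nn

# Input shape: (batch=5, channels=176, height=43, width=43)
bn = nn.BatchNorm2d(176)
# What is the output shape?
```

Input: (5, 176, 43, 43) -> Output: (5, 176, 43, 43)

Answer: (5, 176, 43, 43)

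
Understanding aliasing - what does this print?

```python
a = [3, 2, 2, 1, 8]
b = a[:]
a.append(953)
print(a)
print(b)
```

Key concept: slice [:] creates copy.
Step by step:
`a = [3, 2, 2, 1, 8]` → a = [3, 2, 2, 1, 8]
`b = a[:]` → b = [3, 2, 2, 1, 8]
`a.append(953)` → a = [3, 2, 2, 1, 8, 953]
`print(a)` → prints [3, 2, 2, 1, 8, 953]
`print(b)` → prints [3, 2, 2, 1, 8]

Answer:
[3, 2, 2, 1, 8, 953]
[3, 2, 2, 1, 8]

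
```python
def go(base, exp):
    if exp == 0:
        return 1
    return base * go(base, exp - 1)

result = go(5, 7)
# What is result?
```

go(5, 7) = 5 * 5 * 5 * 5 * 5 * 5 * 5 = 78125

Answer: 78125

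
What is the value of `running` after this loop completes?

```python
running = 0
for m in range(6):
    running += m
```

Sum of 0 to 5 = 15
`running` takes the values: 0 → 1 → 3 → 6 → 10 → 15

Answer: 15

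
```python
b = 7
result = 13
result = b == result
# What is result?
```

Trace:
`b = 7` → b = 7
`result = 13` → result = 13
`result = b == result` → result = False
So result = False

Answer: False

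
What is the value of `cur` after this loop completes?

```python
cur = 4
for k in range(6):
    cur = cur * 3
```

Multiply by 3, 6 times: 4 * 3^6 = 2916
`cur` takes the values: 4 → 12 → 36 → 108 → 324 → 972 → 2916

Answer: 2916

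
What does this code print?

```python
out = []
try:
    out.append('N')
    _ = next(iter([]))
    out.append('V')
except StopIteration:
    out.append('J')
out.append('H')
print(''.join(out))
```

Execution trace: 'N' (try body) → 'J' (except StopIteration) → 'H' (after the try/except). Output: NJH

Answer: NJH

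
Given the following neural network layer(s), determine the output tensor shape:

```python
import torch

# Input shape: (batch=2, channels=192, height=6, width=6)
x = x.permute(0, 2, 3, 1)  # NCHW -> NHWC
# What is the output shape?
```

Input: (2, 192, 6, 6) -> Output: (2, 6, 6, 192)

Answer: (2, 6, 6, 192)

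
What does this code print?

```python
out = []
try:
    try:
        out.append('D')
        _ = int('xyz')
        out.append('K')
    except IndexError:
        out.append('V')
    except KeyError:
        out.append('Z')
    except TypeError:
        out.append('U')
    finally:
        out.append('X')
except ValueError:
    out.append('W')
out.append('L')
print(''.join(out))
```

Execution trace: 'D' (try body) → 'X' (finally) → 'W' (outer except ValueError) → 'L' (after the try/except). Output: DXWL

Answer: DXWL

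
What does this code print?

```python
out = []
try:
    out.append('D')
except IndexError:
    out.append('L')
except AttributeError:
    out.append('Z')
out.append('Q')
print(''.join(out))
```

Execution trace: 'D' (try body, no exception) → 'Q' (after the try/except). Output: DQ

Answer: DQ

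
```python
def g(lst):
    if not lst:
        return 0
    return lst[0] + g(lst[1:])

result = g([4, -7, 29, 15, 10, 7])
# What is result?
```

4 + (-7) + 29 + 15 + 10 + 7 + 0 = 58

Answer: 58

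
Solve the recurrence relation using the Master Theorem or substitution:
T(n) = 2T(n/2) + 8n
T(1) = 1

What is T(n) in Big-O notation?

By Master Theorem: a=2, b=2, f(n)=8n. Since log_2(2) = 1 and f(n) = Θ(n^1), Case 2 applies. T(n) = O(n log n).

Answer: O(n log n)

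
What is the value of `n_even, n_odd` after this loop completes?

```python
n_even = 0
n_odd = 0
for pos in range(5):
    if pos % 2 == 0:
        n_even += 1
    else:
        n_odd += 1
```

Count evens and odds in range(5)
`n_even, n_odd` takes the values: (0, 0) → (1, 0) → (1, 1) → (2, 1) → (2, 2) → (3, 2)

Answer: 3, 2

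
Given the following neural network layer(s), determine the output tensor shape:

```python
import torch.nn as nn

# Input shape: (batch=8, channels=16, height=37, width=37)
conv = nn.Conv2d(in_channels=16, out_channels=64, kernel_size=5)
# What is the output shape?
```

Input: (8, 16, 37, 37) -> Output: (8, 64, 33, 33)

Answer: (8, 64, 33, 33)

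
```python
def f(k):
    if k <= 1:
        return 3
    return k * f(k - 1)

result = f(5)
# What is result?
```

f(5) = 5 * 4 * 3 * 2 * 3 = 360

Answer: 360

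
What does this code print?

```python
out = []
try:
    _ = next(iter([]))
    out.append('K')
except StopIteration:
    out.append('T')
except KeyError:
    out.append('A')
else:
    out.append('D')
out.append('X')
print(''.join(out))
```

Execution trace: 'T' (except StopIteration) → 'X' (after the try/except). Output: TX

Answer: TX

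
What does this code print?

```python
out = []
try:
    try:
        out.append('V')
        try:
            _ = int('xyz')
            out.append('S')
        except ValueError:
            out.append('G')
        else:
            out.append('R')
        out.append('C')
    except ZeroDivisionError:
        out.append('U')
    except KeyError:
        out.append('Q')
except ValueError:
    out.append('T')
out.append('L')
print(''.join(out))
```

Execution trace: 'V' (try body) → 'G' (inner except ValueError) → 'C' (try body, no exception) → 'L' (after the try/except). Output: VGCL

Answer: VGCL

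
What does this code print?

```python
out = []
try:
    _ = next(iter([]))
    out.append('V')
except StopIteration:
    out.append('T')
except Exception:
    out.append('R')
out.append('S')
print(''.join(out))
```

Execution trace: 'T' (except StopIteration) → 'S' (after the try/except). Output: TS

Answer: TS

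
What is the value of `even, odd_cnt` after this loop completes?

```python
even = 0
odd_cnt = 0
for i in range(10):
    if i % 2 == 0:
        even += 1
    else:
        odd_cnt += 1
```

Count evens and odds in range(10)
`even, odd_cnt` takes the values: (0, 0) → (1, 0) → (1, 1) → (2, 1) → (2, 2) → (3, 2) → (3, 3) → (4, 3) → (4, 4) → (5, 4) → (5, 5)

Answer: 5, 5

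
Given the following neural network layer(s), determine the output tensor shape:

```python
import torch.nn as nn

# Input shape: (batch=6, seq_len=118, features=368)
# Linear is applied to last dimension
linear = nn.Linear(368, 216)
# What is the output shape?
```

Input: (6, 118, 368) -> Output: (6, 118, 216)

Answer: (6, 118, 216)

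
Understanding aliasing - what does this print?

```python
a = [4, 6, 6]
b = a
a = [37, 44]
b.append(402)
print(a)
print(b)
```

Key concept: rebinding vs mutation: a is rebound to a new list, b still points at the original.
Step by step:
`a = [4, 6, 6]` → a = [4, 6, 6]
`b = a` → b = [4, 6, 6] (same object as a)
`a = [37, 44]` → a = [37, 44]
`b.append(402)` → b = [4, 6, 6, 402]
`print(a)` → prints [37, 44]
`print(b)` → prints [4, 6, 6, 402]

Answer:
[37, 44]
[4, 6, 6, 402]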